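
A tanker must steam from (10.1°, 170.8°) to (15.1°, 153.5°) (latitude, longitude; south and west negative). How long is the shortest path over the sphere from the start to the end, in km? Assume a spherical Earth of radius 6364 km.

1955 km

Haversine: a = sin²(Δφ/2)+cos φ₁ cos φ₂ sin²(Δλ/2) = 0.02340;  σ = 2·atan2(√a,√(1−a))
σ = 17.599° → d = Rσ = 6364·0.30717 = 1955 km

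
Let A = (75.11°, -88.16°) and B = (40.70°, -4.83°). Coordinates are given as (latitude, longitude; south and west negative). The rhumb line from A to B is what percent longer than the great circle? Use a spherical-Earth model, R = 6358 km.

Great circle: σ = 0.8595 rad → d_gc = Rσ = 5464.6 km
Rhumb: Δφ = -0.6006, Δλ = +1.4544, Δψ = -1.2561, q = Δφ/Δψ = 0.4781 → d_rh = R√(Δφ²+q²Δλ²) = 5841.8 km
Excess = (5841.8 − 5464.6) / 5464.6 = 377.2 / 5464.6 = 6.90% ≈ 6.9%

6.9%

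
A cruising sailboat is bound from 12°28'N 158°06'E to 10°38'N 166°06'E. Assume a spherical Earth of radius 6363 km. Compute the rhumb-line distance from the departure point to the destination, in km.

894 km

Δψ = ln[tan(π/4+φ₂/2)/tan(π/4+φ₁/2)] = -0.0327;  Δφ = -0.0320 rad,  Δλ = +0.1396 rad
q = Δφ/Δψ = 0.9797
d = R·√(Δφ² + q²Δλ²) = 6363·0.14049 = 894 km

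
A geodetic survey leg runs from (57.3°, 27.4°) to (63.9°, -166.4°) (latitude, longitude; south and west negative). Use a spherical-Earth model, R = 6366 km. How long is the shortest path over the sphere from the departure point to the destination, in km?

Haversine: a = sin²(Δφ/2)+cos φ₁ cos φ₂ sin²(Δλ/2) = 0.23756;  σ = 2·atan2(√a,√(1−a))
σ = 58.339° → d = Rσ = 6366·1.01821 = 6482 km

6482 km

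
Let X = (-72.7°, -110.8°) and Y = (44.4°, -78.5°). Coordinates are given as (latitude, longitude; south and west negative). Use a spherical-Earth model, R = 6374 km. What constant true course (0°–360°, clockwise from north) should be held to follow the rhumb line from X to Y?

Δψ = ln[tan(π/4+φ₂/2)/tan(π/4+φ₁/2)] = +2.7497
Δλ = +0.5637 rad (taken the short way round)
course = atan2(Δλ, Δψ) = 11.59°

11.6°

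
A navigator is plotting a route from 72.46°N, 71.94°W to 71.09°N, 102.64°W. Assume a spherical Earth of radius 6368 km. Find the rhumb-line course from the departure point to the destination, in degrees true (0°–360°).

Δψ = ln[tan(π/4+φ₂/2)/tan(π/4+φ₁/2)] = -0.0765
Δλ = -0.5358 rad (taken the short way round)
course = atan2(Δλ, Δψ) = 261.88°

261.9°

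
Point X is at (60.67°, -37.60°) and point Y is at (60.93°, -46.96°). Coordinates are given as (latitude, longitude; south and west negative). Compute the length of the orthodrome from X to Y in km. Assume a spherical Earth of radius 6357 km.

cos σ = sin φ₁ sin φ₂ + cos φ₁ cos φ₂ cos Δλ
      = sin(60.67°)sin(60.93°) + cos(60.67°)cos(60.93°)cos(-9.36°) = 0.9968
σ = 4.570° → d = Rσ = 6357·0.07976 = 507 km

507 km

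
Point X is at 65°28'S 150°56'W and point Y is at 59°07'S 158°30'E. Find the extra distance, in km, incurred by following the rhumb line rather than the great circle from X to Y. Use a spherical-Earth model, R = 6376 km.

69 km

Great circle: cos σ = sin φ₁ sin φ₂ + cos φ₁ cos φ₂ cos Δλ,  σ = 0.4125 rad → d_gc = 2630.3 km
Rhumb line: Δψ = +0.2394, q = Δφ/Δψ = 0.4630, d_rh = R√(Δφ²+q²Δλ²) = 2699.5 km
Excess = 2699.5 − 2630.3 = 69.2 ≈ 69 km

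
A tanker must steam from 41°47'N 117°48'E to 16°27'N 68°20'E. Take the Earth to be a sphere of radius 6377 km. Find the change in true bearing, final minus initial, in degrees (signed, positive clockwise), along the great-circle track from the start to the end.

-25.9°

At departure: θ₁ = atan2(sin Δλ cos φ₂, cos φ₁ sin φ₂ − sin φ₁ cos φ₂ cos Δλ) = 254.35°
At arrival: θ₂ = atan2(sin Δλ cos φ₁, −cos φ₂ sin φ₁ + sin φ₂ cos φ₁ cos Δλ) = 228.48°
Δθ = θ₂ − θ₁ = -25.9°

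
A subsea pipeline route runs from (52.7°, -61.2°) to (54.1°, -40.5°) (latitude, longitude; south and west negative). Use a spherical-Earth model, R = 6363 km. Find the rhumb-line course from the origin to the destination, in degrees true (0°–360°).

Δψ = ln[tan(π/4+φ₂/2)/tan(π/4+φ₁/2)] = +0.0410
Δλ = +0.3613 rad (taken the short way round)
course = atan2(Δλ, Δψ) = 83.53°

83.5°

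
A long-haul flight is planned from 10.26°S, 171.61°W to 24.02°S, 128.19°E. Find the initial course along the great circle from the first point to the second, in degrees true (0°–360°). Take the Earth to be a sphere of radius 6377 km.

θ = atan2( sin Δλ·cos φ₂ ,  cos φ₁ sin φ₂ − sin φ₁ cos φ₂ cos Δλ )
  = atan2(-0.7926, -0.3197) = 248.03°

248.0°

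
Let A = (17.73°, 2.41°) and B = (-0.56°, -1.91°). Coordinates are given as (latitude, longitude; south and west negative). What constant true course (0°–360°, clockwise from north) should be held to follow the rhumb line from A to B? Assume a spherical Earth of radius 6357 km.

193.1°

Δψ = ln[tan(π/4+φ₂/2)/tan(π/4+φ₁/2)] = -0.3243
Δλ = -0.0754 rad (taken the short way round)
course = atan2(Δλ, Δψ) = 193.09°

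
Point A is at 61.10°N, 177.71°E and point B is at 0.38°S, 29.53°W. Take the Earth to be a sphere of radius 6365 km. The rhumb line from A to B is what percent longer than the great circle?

16.6%

Great circle: σ = 2.0214 rad → d_gc = Rσ = 12866.0 km
Rhumb: Δφ = -1.0730, Δλ = +2.6662, Δψ = -1.3626, q = Δφ/Δψ = 0.7875 → d_rh = R√(Δφ²+q²Δλ²) = 15007.5 km
Excess = (15007.5 − 12866.0) / 12866.0 = 2141.5 / 12866.0 = 16.64% ≈ 16.6%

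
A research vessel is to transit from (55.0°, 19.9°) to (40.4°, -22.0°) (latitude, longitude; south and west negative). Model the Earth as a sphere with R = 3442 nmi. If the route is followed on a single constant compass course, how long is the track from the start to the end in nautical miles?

1894 nmi

Rhumb course C = atan2(Δλ, Δψ) with Δψ = ln[tan(π/4+φ₂/2)/tan(π/4+φ₁/2)] = -0.3822, Δλ = -0.7313 → C = 242.41°
d = R·|Δφ| / |cos C| = 3442·0.25482 / 0.46318 = 1894 nmi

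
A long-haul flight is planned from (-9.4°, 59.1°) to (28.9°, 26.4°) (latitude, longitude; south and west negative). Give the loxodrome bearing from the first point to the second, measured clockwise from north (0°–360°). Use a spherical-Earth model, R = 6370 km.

Meridional parts: M(φ₁)=-0.1648, M(φ₂)=+0.5273 → ΔM = +0.6921;  Δλ = -0.5707 rad
tan C = Δλ / ΔM = -0.8247 → C = 320.49°

320.5°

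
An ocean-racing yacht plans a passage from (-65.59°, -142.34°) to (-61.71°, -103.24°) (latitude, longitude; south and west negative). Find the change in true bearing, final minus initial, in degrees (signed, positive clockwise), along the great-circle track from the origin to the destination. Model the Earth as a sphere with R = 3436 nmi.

At departure: θ₁ = atan2(sin Δλ cos φ₂, cos φ₁ sin φ₂ − sin φ₁ cos φ₂ cos Δλ) = 95.54°
At arrival: θ₂ = atan2(sin Δλ cos φ₁, −cos φ₂ sin φ₁ + sin φ₂ cos φ₁ cos Δλ) = 60.22°
Δθ = θ₂ − θ₁ = -35.3°

-35.3°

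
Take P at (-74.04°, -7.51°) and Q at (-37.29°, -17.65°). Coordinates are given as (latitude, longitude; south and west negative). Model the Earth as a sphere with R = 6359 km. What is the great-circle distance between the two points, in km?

Haversine: a = sin²(Δφ/2)+cos φ₁ cos φ₂ sin²(Δλ/2) = 0.10108;  σ = 2·atan2(√a,√(1−a))
σ = 37.076° → d = Rσ = 6359·0.64710 = 4115 km

4115 km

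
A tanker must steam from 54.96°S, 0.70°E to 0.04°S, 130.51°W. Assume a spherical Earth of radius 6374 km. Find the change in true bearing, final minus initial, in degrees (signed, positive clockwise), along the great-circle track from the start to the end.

At departure: θ₁ = atan2(sin Δλ cos φ₂, cos φ₁ sin φ₂ − sin φ₁ cos φ₂ cos Δλ) = 234.34°
At arrival: θ₂ = atan2(sin Δλ cos φ₁, −cos φ₂ sin φ₁ + sin φ₂ cos φ₁ cos Δλ) = 332.19°
Δθ = θ₂ − θ₁ = +97.9°

+97.9°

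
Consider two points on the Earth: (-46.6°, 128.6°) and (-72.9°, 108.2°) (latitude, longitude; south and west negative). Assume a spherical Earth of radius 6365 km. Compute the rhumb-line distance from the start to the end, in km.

Δψ = ln[tan(π/4+φ₂/2)/tan(π/4+φ₁/2)] = -0.9734;  Δφ = -0.4590 rad,  Δλ = -0.3560 rad
q = Δφ/Δψ = 0.4716
d = R·√(Δφ² + q²Δλ²) = 6365·0.48876 = 3111 km

3111 km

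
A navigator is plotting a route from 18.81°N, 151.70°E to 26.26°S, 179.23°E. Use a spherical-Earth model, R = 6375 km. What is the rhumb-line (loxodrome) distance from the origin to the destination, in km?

5831 km

Rhumb course C = atan2(Δλ, Δψ) with Δψ = ln[tan(π/4+φ₂/2)/tan(π/4+φ₁/2)] = -0.8096, Δλ = +0.4805 → C = 149.31°
d = R·|Δφ| / |cos C| = 6375·0.78662 / 0.85996 = 5831 km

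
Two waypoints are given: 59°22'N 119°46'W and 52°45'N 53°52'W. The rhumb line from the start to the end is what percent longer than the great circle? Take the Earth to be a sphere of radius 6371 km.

4.1%

Great circle: σ = 0.6252 rad → d_gc = Rσ = 3983.1 km
Rhumb: Δφ = -0.1155, Δλ = +1.1502, Δψ = -0.2075, q = Δφ/Δψ = 0.5567 → d_rh = R√(Δφ²+q²Δλ²) = 4144.9 km
Excess = (4144.9 − 3983.1) / 3983.1 = 161.8 / 3983.1 = 4.06% ≈ 4.1%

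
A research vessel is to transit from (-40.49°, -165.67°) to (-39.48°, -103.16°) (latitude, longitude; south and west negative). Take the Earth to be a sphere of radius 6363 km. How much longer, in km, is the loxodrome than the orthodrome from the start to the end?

116 km

Great circle: cos σ = sin φ₁ sin φ₂ + cos φ₁ cos φ₂ cos Δλ,  σ = 0.8178 rad → d_gc = 5203.9 km
Rhumb line: Δψ = +0.0230, q = Δφ/Δψ = 0.7662, d_rh = R√(Δφ²+q²Δλ²) = 5320.1 km
Excess = 5320.1 − 5203.9 = 116.2 ≈ 116 km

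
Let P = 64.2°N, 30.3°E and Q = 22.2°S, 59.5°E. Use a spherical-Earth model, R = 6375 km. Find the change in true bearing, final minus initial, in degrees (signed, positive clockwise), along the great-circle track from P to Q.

Initial bearing θ₁ = atan2(sin Δλ cos φ₂, cos φ₁ sin φ₂ − sin φ₁ cos φ₂ cos Δλ) = 153.15°
Final bearing θ₂ = (initial bearing from the destination back to the start) + 180° = 167.74°
Δθ = θ₂ − θ₁ = +14.6°

+14.6°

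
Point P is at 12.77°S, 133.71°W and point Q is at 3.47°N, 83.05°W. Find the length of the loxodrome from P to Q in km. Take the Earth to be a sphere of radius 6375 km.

5883 km

Δψ = ln[tan(π/4+φ₂/2)/tan(π/4+φ₁/2)] = +0.2853;  Δφ = +0.2834 rad,  Δλ = +0.8842 rad
q = Δφ/Δψ = 0.9933
d = R·√(Δφ² + q²Δλ²) = 6375·0.92288 = 5883 km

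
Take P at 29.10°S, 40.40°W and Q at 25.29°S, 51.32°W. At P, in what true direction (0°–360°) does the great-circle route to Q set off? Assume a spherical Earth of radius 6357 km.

288.9°

N = sin Δλ·cos φ₂ = -0.1713;  D = cos φ₁ sin φ₂ − sin φ₁ cos φ₂ cos Δλ = +0.0585
initial course = atan2(N, D) = 288.85°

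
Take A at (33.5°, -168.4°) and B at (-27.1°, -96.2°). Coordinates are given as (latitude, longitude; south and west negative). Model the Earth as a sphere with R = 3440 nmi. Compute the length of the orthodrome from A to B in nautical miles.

cos σ = sin φ₁ sin φ₂ + cos φ₁ cos φ₂ cos Δλ
      = sin(33.50°)sin(-27.10°) + cos(33.50°)cos(-27.10°)cos(72.20°) = -0.0245
σ = 91.404° → d = Rσ = 3440·1.59530 = 5488 nmi

5488 nmi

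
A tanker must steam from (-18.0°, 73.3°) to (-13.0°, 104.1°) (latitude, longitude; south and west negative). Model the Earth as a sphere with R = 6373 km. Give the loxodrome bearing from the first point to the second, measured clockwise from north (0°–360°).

Δψ = ln[tan(π/4+φ₂/2)/tan(π/4+φ₁/2)] = +0.0906
Δλ = +0.5376 rad (taken the short way round)
course = atan2(Δλ, Δψ) = 80.43°

80.4°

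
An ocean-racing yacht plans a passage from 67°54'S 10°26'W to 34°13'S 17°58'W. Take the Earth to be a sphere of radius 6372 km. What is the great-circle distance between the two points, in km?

3777 km

cos σ = sin φ₁ sin φ₂ + cos φ₁ cos φ₂ cos Δλ
      = sin(-67.90°)sin(-34.22°) + cos(-67.90°)cos(-34.22°)cos(-7.53°) = 0.8294
σ = 33.960° → d = Rσ = 6372·0.59271 = 3777 km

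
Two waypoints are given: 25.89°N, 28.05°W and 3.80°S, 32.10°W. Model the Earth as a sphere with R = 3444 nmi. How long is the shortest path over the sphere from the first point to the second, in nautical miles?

cos σ = sin φ₁ sin φ₂ + cos φ₁ cos φ₂ cos Δλ
      = sin(25.89°)sin(-3.80°) + cos(25.89°)cos(-3.80°)cos(-4.05°) = 0.8665
σ = 29.948° → d = Rσ = 3444·0.52270 = 1800 nmi

1800 nmi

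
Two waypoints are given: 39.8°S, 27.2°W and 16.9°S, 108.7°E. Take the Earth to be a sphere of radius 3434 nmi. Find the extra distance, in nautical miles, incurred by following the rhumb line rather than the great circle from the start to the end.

632 nmi

Great circle: cos σ = sin φ₁ sin φ₂ + cos φ₁ cos φ₂ cos Δλ,  σ = 1.9196 rad → d_gc = 6592.06 nmi
Rhumb line: Δψ = +0.4590, q = Δφ/Δψ = 0.8707, d_rh = R√(Δφ²+q²Δλ²) = 7223.64 nmi
Excess = 7223.64 − 6592.06 = 631.58 ≈ 632 nmi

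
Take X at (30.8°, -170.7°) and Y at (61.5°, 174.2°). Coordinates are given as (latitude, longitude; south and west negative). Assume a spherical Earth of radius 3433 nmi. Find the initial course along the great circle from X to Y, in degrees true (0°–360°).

N = sin Δλ·cos φ₂ = -0.1243;  D = cos φ₁ sin φ₂ − sin φ₁ cos φ₂ cos Δλ = +0.5190
initial course = atan2(N, D) = 346.53°

346.5°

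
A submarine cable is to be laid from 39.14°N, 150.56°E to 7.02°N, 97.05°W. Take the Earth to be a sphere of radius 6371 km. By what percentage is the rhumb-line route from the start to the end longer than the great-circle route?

Great circle: σ = 1.7886 rad → d_gc = Rσ = 11395.1 km
Rhumb: Δφ = -0.5606, Δλ = +1.9616, Δψ = -0.6206, q = Δφ/Δψ = 0.9033 → d_rh = R√(Δφ²+q²Δλ²) = 11840.3 km
Excess = (11840.3 − 11395.1) / 11395.1 = 445.2 / 11395.1 = 3.91% ≈ 3.9%

3.9%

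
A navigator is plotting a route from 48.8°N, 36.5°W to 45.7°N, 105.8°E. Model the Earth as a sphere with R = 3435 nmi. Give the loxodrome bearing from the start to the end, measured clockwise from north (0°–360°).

91.8°

Meridional parts: M(φ₁)=+0.9785, M(φ₂)=+0.8988 → ΔM = -0.0797;  Δλ = +2.4836 rad
tan C = Δλ / ΔM = -31.1464 → C = 91.84°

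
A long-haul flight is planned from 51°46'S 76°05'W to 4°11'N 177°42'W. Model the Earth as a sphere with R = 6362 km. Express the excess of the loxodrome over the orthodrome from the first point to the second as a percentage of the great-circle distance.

3.5%

Great circle: σ = 1.7534 rad → d_gc = Rσ = 11155.1 km
Rhumb: Δφ = +0.9765, Δλ = -1.7735, Δψ = +1.1326, q = Δφ/Δψ = 0.8622 → d_rh = R√(Δφ²+q²Δλ²) = 11542.5 km
Excess = (11542.5 − 11155.1) / 11155.1 = 387.4 / 11155.1 = 3.47% ≈ 3.5%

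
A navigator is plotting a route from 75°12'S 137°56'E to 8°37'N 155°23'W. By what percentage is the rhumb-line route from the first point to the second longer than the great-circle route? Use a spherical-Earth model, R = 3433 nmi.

2.5%

Great circle: σ = 1.6157 rad → d_gc = Rσ = 5546.7 nmi
Rhumb: Δφ = +1.4629, Δλ = +1.1638, Δψ = +2.1921, q = Δφ/Δψ = 0.6673 → d_rh = R√(Δφ²+q²Δλ²) = 5686.0 nmi
Excess = (5686.0 − 5546.7) / 5546.7 = 139.3 / 5546.7 = 2.51% ≈ 2.5%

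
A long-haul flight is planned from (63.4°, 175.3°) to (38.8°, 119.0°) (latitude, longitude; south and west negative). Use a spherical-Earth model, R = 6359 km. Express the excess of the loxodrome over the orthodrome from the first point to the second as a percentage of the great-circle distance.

Great circle: σ = 0.7168 rad → d_gc = Rσ = 4558.3 km
Rhumb: Δφ = -0.4294, Δλ = -0.9826, Δψ = -0.7065, q = Δφ/Δψ = 0.6077 → d_rh = R√(Δφ²+q²Δλ²) = 4677.1 km
Excess = (4677.1 − 4558.3) / 4558.3 = 118.8 / 4558.3 = 2.61% ≈ 2.6%

2.6%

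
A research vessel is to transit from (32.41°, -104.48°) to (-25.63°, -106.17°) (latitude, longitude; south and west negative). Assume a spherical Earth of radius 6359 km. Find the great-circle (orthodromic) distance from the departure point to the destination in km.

6444 km

cos σ = sin φ₁ sin φ₂ + cos φ₁ cos φ₂ cos Δλ
      = sin(32.41°)sin(-25.63°) + cos(32.41°)cos(-25.63°)cos(-1.69°) = 0.5290
σ = 58.062° → d = Rσ = 6359·1.01338 = 6444 km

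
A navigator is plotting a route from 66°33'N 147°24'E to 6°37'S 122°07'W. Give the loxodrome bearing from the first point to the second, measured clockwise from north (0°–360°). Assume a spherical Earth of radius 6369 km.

Δψ = ln[tan(π/4+φ₂/2)/tan(π/4+φ₁/2)] = -1.6881
Δλ = +1.5792 rad (taken the short way round)
course = atan2(Δλ, Δψ) = 136.91°

136.9°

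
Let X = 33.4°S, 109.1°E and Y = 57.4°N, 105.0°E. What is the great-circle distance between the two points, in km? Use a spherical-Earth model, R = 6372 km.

cos σ = sin φ₁ sin φ₂ + cos φ₁ cos φ₂ cos Δλ
      = sin(-33.40°)sin(57.40°) + cos(-33.40°)cos(57.40°)cos(-4.10°) = -0.0151
σ = 90.866° → d = Rσ = 6372·1.58591 = 10105 km

10105 km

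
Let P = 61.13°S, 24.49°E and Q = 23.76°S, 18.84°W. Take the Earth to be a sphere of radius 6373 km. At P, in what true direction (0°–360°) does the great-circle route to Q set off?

301.7°

θ = atan2( sin Δλ·cos φ₂ ,  cos φ₁ sin φ₂ − sin φ₁ cos φ₂ cos Δλ )
  = atan2(-0.6280, +0.3885) = 301.74°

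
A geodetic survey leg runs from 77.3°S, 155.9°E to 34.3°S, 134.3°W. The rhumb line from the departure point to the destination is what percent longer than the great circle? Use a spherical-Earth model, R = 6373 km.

Great circle: σ = 0.9116 rad → d_gc = Rσ = 5809.9 km
Rhumb: Δφ = +0.7505, Δλ = +1.2182, Δψ = +1.5577, q = Δφ/Δψ = 0.4818 → d_rh = R√(Δφ²+q²Δλ²) = 6071.9 km
Excess = (6071.9 − 5809.9) / 5809.9 = 262.0 / 5809.9 = 4.51% ≈ 4.5%

4.5%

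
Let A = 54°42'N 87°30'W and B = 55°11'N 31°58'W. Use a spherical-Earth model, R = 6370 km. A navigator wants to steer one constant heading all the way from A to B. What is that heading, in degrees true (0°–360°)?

Meridional parts: M(φ₁)=+1.1451, M(φ₂)=+1.1598 → ΔM = +0.0147;  Δλ = +0.9692 rad
tan C = Δλ / ΔM = +65.9968 → C = 89.13°

89.1°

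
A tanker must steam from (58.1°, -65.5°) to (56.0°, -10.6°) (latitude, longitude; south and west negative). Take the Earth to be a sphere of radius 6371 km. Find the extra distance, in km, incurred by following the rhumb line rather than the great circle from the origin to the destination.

Great circle: cos σ = sin φ₁ sin φ₂ + cos φ₁ cos φ₂ cos Δλ,  σ = 0.5080 rad → d_gc = 3236.2 km
Rhumb line: Δψ = -0.0674, q = Δφ/Δψ = 0.5437, d_rh = R√(Δφ²+q²Δλ²) = 3327.5 km
Excess = 3327.5 − 3236.2 = 91.3 ≈ 91 km

91 km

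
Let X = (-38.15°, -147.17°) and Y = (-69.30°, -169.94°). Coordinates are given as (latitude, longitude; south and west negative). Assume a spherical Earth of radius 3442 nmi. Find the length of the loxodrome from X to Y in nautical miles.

2020 nmi

Rhumb course C = atan2(Δλ, Δψ) with Δψ = ln[tan(π/4+φ₂/2)/tan(π/4+φ₁/2)] = -0.9790, Δλ = -0.3974 → C = 202.09°
d = R·|Δφ| / |cos C| = 3442·0.54367 / 0.92656 = 2020 nmi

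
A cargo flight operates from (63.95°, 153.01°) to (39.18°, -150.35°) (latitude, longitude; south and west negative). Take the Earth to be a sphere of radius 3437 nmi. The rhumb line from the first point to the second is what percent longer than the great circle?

2.7%

Great circle: σ = 0.7155 rad → d_gc = Rσ = 2459.1 nmi
Rhumb: Δφ = -0.4323, Δλ = +0.9886, Δψ = -0.7196, q = Δφ/Δψ = 0.6008 → d_rh = R√(Δφ²+q²Δλ²) = 2524.8 nmi
Excess = (2524.8 − 2459.1) / 2459.1 = 65.7 / 2459.1 = 2.67% ≈ 2.7%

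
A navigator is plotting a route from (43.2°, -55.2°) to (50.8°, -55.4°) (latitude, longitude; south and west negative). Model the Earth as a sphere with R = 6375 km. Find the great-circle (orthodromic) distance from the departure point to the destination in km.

846 km

Haversine: a = sin²(Δφ/2)+cos φ₁ cos φ₂ sin²(Δλ/2) = 0.00439;  σ = 2·atan2(√a,√(1−a))
σ = 7.601° → d = Rσ = 6375·0.13267 = 846 km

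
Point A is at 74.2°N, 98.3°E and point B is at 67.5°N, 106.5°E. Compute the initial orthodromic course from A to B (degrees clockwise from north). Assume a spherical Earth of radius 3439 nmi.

154.2°

θ = atan2( sin Δλ·cos φ₂ ,  cos φ₁ sin φ₂ − sin φ₁ cos φ₂ cos Δλ )
  = atan2(+0.0546, -0.1129) = 154.20°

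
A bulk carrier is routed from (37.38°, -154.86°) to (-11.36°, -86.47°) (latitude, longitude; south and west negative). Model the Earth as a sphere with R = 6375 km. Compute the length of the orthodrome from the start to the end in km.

8942 km

Haversine: a = sin²(Δφ/2)+cos φ₁ cos φ₂ sin²(Δλ/2) = 0.41633;  σ = 2·atan2(√a,√(1−a))
σ = 80.367° → d = Rσ = 6375·1.40267 = 8942 km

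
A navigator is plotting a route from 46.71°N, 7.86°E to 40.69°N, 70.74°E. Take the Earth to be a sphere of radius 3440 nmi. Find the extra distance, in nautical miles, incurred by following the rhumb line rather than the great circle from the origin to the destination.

70 nmi

Great circle: cos σ = sin φ₁ sin φ₂ + cos φ₁ cos φ₂ cos Δλ,  σ = 0.7791 rad → d_gc = 2680.0 nmi
Rhumb line: Δψ = -0.1455, q = Δφ/Δψ = 0.7220, d_rh = R√(Δφ²+q²Δλ²) = 2749.7 nmi
Excess = 2749.7 − 2680.0 = 69.7 ≈ 70 nmi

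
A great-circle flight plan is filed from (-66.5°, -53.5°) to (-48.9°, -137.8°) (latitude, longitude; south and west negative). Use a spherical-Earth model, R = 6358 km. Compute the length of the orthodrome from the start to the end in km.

cos σ = sin φ₁ sin φ₂ + cos φ₁ cos φ₂ cos Δλ
      = sin(-66.50°)sin(-48.90°) + cos(-66.50°)cos(-48.90°)cos(-84.30°) = 0.7171
σ = 44.185° → d = Rσ = 6358·0.77117 = 4903 km

4903 km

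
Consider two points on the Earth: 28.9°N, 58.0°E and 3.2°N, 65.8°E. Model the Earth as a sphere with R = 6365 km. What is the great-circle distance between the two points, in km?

2972 km

cos σ = sin φ₁ sin φ₂ + cos φ₁ cos φ₂ cos Δλ
      = sin(28.90°)sin(3.20°) + cos(28.90°)cos(3.20°)cos(7.80°) = 0.8930
σ = 26.749° → d = Rσ = 6365·0.46685 = 2972 km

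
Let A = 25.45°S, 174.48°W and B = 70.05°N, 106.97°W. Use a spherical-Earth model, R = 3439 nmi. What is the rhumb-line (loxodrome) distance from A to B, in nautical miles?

6504 nmi

Δψ = ln[tan(π/4+φ₂/2)/tan(π/4+φ₁/2)] = +2.1975;  Δφ = +1.6668 rad,  Δλ = +1.1783 rad
q = Δφ/Δψ = 0.7585
d = R·√(Δφ² + q²Δλ²) = 3439·1.89127 = 6504 nmi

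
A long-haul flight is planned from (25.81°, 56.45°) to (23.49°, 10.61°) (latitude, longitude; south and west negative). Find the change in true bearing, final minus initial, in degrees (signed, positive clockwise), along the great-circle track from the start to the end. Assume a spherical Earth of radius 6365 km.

-20.0°

Initial bearing θ₁ = atan2(sin Δλ cos φ₂, cos φ₁ sin φ₂ − sin φ₁ cos φ₂ cos Δλ) = 276.99°
Final bearing θ₂ = (initial bearing from the destination back to the start) + 180° = 256.98°
Δθ = θ₂ − θ₁ = -20.0°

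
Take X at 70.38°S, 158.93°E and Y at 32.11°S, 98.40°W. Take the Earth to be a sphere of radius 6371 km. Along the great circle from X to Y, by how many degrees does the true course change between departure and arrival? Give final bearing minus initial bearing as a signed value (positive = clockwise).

-91.8°

At departure: θ₁ = atan2(sin Δλ cos φ₂, cos φ₁ sin φ₂ − sin φ₁ cos φ₂ cos Δλ) = 113.16°
At arrival: θ₂ = atan2(sin Δλ cos φ₁, −cos φ₂ sin φ₁ + sin φ₂ cos φ₁ cos Δλ) = 21.38°
Δθ = θ₂ − θ₁ = -91.8°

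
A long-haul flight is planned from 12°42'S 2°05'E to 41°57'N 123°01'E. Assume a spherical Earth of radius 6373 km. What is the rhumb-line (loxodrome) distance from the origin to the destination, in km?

13844 km

Rhumb course C = atan2(Δλ, Δψ) with Δψ = ln[tan(π/4+φ₂/2)/tan(π/4+φ₁/2)] = +1.0315, Δλ = +2.1107 → C = 63.96°
d = R·|Δφ| / |cos C| = 6373·0.95382 / 0.43907 = 13844 km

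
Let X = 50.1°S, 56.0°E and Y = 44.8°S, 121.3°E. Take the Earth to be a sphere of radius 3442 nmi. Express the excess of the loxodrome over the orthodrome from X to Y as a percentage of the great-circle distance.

Great circle: σ = 0.7514 rad → d_gc = Rσ = 2586.2 nmi
Rhumb: Δφ = +0.0925, Δλ = +1.1397, Δψ = +0.1370, q = Δφ/Δψ = 0.6754 → d_rh = R√(Δφ²+q²Δλ²) = 2668.6 nmi
Excess = (2668.6 − 2586.2) / 2586.2 = 82.4 / 2586.2 = 3.19% ≈ 3.2%

3.2%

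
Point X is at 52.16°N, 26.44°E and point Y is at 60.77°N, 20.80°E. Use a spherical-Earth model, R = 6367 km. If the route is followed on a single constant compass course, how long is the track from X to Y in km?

Δψ = ln[tan(π/4+φ₂/2)/tan(π/4+φ₁/2)] = +0.2734;  Δφ = +0.1503 rad,  Δλ = -0.0984 rad
q = Δφ/Δψ = 0.5495
d = R·√(Δφ² + q²Δλ²) = 6367·0.15971 = 1017 km

1017 km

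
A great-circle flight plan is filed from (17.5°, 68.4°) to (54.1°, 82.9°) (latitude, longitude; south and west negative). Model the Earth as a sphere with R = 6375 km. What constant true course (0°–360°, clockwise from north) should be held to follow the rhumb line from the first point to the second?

Meridional parts: M(φ₁)=+0.3103, M(φ₂)=+1.1272 → ΔM = +0.8169;  Δλ = +0.2531 rad
tan C = Δλ / ΔM = +0.3098 → C = 17.21°

17.2°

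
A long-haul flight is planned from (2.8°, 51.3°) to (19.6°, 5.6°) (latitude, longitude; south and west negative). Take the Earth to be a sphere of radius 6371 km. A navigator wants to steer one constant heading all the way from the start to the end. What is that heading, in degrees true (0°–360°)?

Meridional parts: M(φ₁)=+0.0489, M(φ₂)=+0.3490 → ΔM = +0.3001;  Δλ = -0.7976 rad
tan C = Δλ / ΔM = -2.6581 → C = 290.62°

290.6°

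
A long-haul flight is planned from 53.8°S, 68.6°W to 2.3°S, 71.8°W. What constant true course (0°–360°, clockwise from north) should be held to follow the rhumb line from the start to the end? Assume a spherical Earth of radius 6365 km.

357.0°

Meridional parts: M(φ₁)=-1.1183, M(φ₂)=-0.0402 → ΔM = +1.0781;  Δλ = -0.0559 rad
tan C = Δλ / ΔM = -0.0518 → C = 357.03°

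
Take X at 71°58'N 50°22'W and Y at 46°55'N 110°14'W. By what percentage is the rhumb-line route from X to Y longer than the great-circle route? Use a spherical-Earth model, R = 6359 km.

3.5%

Great circle: σ = 0.6424 rad → d_gc = Rσ = 4085.3 km
Rhumb: Δφ = -0.4372, Δλ = -1.0449, Δψ = -0.9113, q = Δφ/Δψ = 0.4797 → d_rh = R√(Δφ²+q²Δλ²) = 4229.6 km
Excess = (4229.6 − 4085.3) / 4085.3 = 144.3 / 4085.3 = 3.53% ≈ 3.5%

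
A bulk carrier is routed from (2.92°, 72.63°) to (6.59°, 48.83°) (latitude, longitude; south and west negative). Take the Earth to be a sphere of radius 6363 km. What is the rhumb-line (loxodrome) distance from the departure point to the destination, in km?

Δψ = ln[tan(π/4+φ₂/2)/tan(π/4+φ₁/2)] = +0.0643;  Δφ = +0.0641 rad,  Δλ = -0.4154 rad
q = Δφ/Δψ = 0.9964
d = R·√(Δφ² + q²Δλ²) = 6363·0.41881 = 2665 km

2665 km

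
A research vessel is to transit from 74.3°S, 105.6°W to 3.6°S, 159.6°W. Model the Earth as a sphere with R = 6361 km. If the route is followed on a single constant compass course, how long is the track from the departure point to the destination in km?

8745 km

Δψ = ln[tan(π/4+φ₂/2)/tan(π/4+φ₁/2)] = +1.9186;  Δφ = +1.2339 rad,  Δλ = -0.9425 rad
q = Δφ/Δψ = 0.6432
d = R·√(Δφ² + q²Δλ²) = 6361·1.37480 = 8745 km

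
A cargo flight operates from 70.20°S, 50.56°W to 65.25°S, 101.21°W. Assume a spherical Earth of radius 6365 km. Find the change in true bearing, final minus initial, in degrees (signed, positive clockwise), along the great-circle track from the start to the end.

Initial bearing θ₁ = atan2(sin Δλ cos φ₂, cos φ₁ sin φ₂ − sin φ₁ cos φ₂ cos Δλ) = 259.87°
Final bearing θ₂ = (initial bearing from the destination back to the start) + 180° = 307.20°
Δθ = θ₂ − θ₁ = +47.3°

+47.3°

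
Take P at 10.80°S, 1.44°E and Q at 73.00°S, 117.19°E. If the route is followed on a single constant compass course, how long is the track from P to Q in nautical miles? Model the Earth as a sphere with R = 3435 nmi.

5770 nmi

Δψ = ln[tan(π/4+φ₂/2)/tan(π/4+φ₁/2)] = -1.7112;  Δφ = -1.0856 rad,  Δλ = +2.0202 rad
q = Δφ/Δψ = 0.6344
d = R·√(Δφ² + q²Δλ²) = 3435·1.67964 = 5770 nmi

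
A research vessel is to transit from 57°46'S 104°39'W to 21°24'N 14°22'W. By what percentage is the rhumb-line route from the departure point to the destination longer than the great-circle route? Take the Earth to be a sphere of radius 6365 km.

2.0%

Great circle: σ = 1.8871 rad → d_gc = Rσ = 12011.7 km
Rhumb: Δφ = +1.3817, Δλ = +1.5757, Δψ = +1.6240, q = Δφ/Δψ = 0.8508 → d_rh = R√(Δφ²+q²Δλ²) = 12254.1 km
Excess = (12254.1 − 12011.7) / 12011.7 = 242.4 / 12011.7 = 2.02% ≈ 2.0%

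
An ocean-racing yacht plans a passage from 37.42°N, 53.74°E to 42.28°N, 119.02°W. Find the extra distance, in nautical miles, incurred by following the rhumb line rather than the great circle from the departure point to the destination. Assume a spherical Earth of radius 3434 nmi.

Great circle: cos σ = sin φ₁ sin φ₂ + cos φ₁ cos φ₂ cos Δλ,  σ = 1.7458 rad → d_gc = 5995.1 nmi
Rhumb line: Δψ = +0.1106, q = Δφ/Δψ = 0.7672, d_rh = R√(Δφ²+q²Δλ²) = 7948.9 nmi
Excess = 7948.9 − 5995.1 = 1953.8 ≈ 1954 nmi

1954 nmi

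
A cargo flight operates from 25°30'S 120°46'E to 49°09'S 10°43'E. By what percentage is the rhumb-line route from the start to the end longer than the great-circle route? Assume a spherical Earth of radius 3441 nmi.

7.7%

Great circle: σ = 1.4472 rad → d_gc = Rσ = 4979.9 nmi
Rhumb: Δφ = -0.4128, Δλ = -1.9207, Δψ = -0.5273, q = Δφ/Δψ = 0.7828 → d_rh = R√(Δφ²+q²Δλ²) = 5365.3 nmi
Excess = (5365.3 − 4979.9) / 4979.9 = 385.4 / 4979.9 = 7.74% ≈ 7.7%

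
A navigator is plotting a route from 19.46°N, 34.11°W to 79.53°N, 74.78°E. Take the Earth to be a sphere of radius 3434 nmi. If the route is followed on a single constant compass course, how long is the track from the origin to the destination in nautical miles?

4916 nmi

Δψ = ln[tan(π/4+φ₂/2)/tan(π/4+φ₁/2)] = +2.0437;  Δφ = +1.0484 rad,  Δλ = +1.9005 rad
q = Δφ/Δψ = 0.5130
d = R·√(Δφ² + q²Δλ²) = 3434·1.43168 = 4916 nmi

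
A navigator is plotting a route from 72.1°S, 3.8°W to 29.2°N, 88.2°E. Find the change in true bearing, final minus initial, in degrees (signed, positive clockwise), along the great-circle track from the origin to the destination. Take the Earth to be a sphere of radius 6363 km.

Initial bearing θ₁ = atan2(sin Δλ cos φ₂, cos φ₁ sin φ₂ − sin φ₁ cos φ₂ cos Δλ) = 82.11°
Final bearing θ₂ = (initial bearing from the destination back to the start) + 180° = 20.41°
Δθ = θ₂ − θ₁ = -61.7°

-61.7°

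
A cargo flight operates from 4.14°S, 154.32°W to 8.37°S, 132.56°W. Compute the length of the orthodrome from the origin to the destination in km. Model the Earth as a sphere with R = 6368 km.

cos σ = sin φ₁ sin φ₂ + cos φ₁ cos φ₂ cos Δλ
      = sin(-4.14°)sin(-8.37°) + cos(-4.14°)cos(-8.37°)cos(21.76°) = 0.9270
σ = 22.034° → d = Rσ = 6368·0.38456 = 2449 km

2449 km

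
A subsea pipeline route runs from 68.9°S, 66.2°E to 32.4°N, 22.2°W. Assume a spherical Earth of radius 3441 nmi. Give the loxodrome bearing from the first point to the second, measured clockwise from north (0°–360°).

325.9°

Δψ = ln[tan(π/4+φ₂/2)/tan(π/4+φ₁/2)] = +2.2790
Δλ = -1.5429 rad (taken the short way round)
course = atan2(Δλ, Δψ) = 325.90°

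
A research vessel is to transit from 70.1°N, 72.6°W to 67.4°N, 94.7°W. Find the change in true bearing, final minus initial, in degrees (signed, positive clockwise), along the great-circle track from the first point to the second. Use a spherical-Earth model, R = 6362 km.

At departure: θ₁ = atan2(sin Δλ cos φ₂, cos φ₁ sin φ₂ − sin φ₁ cos φ₂ cos Δλ) = 261.91°
At arrival: θ₂ = atan2(sin Δλ cos φ₁, −cos φ₂ sin φ₁ + sin φ₂ cos φ₁ cos Δλ) = 241.27°
Δθ = θ₂ − θ₁ = -20.6°

-20.6°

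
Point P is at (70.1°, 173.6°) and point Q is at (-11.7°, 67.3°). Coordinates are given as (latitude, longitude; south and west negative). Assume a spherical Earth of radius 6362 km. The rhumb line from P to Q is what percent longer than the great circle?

Great circle: σ = 1.8590 rad → d_gc = Rσ = 11826.9 km
Rhumb: Δφ = -1.4277, Δλ = -1.8553, Δψ = -1.9462, q = Δφ/Δψ = 0.7336 → d_rh = R√(Δφ²+q²Δλ²) = 12548.8 km
Excess = (12548.8 − 11826.9) / 11826.9 = 721.9 / 11826.9 = 6.10% ≈ 6.1%

6.1%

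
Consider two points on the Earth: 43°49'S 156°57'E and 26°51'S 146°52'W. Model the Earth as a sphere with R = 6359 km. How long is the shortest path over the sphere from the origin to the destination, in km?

Haversine: a = sin²(Δφ/2)+cos φ₁ cos φ₂ sin²(Δλ/2) = 0.16451;  σ = 2·atan2(√a,√(1−a))
σ = 47.857° → d = Rσ = 6359·0.83526 = 5311 km

5311 km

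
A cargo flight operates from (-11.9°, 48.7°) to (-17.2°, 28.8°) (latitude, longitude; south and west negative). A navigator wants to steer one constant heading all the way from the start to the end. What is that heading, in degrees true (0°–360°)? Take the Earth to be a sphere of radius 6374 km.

254.6°

Δψ = ln[tan(π/4+φ₂/2)/tan(π/4+φ₁/2)] = -0.0956
Δλ = -0.3473 rad (taken the short way round)
course = atan2(Δλ, Δψ) = 254.61°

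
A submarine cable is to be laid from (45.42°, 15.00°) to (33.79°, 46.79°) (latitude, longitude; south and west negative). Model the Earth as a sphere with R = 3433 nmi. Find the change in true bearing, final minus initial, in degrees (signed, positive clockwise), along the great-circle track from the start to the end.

+20.7°

At departure: θ₁ = atan2(sin Δλ cos φ₂, cos φ₁ sin φ₂ − sin φ₁ cos φ₂ cos Δλ) = 104.45°
At arrival: θ₂ = atan2(sin Δλ cos φ₁, −cos φ₂ sin φ₁ + sin φ₂ cos φ₁ cos Δλ) = 125.13°
Δθ = θ₂ − θ₁ = +20.7°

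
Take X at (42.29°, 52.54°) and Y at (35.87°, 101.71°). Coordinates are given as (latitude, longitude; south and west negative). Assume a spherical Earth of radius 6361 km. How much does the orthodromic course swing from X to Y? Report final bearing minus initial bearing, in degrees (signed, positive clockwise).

+32.2°

At departure: θ₁ = atan2(sin Δλ cos φ₂, cos φ₁ sin φ₂ − sin φ₁ cos φ₂ cos Δλ) = 82.85°
At arrival: θ₂ = atan2(sin Δλ cos φ₁, −cos φ₂ sin φ₁ + sin φ₂ cos φ₁ cos Δλ) = 115.07°
Δθ = θ₂ − θ₁ = +32.2°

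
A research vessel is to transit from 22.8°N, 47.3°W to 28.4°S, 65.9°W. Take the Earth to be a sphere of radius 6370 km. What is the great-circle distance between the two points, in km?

6031 km

Haversine: a = sin²(Δφ/2)+cos φ₁ cos φ₂ sin²(Δλ/2) = 0.20788;  σ = 2·atan2(√a,√(1−a))
σ = 54.250° → d = Rσ = 6370·0.94684 = 6031 km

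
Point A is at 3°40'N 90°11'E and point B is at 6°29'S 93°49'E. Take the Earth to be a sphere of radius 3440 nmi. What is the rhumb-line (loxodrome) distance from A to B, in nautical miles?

647 nmi

Rhumb course C = atan2(Δλ, Δψ) with Δψ = ln[tan(π/4+φ₂/2)/tan(π/4+φ₁/2)] = -0.1774, Δλ = +0.0634 → C = 160.33°
d = R·|Δφ| / |cos C| = 3440·0.17715 / 0.94167 = 647 nmi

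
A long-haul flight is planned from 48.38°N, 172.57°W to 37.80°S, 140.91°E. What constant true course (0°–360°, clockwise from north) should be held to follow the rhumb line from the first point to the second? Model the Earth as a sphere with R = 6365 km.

205.8°

Δψ = ln[tan(π/4+φ₂/2)/tan(π/4+φ₁/2)] = -1.6810
Δλ = -0.8119 rad (taken the short way round)
course = atan2(Δλ, Δψ) = 205.78°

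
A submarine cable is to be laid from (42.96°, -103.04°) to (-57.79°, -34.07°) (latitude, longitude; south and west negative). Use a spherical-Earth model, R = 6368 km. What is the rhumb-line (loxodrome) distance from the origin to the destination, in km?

12947 km

Δψ = ln[tan(π/4+φ₂/2)/tan(π/4+φ₁/2)] = -2.0742;  Δφ = -1.7584 rad,  Δλ = +1.2038 rad
q = Δφ/Δψ = 0.8478
d = R·√(Δφ² + q²Δλ²) = 6368·2.03310 = 12947 km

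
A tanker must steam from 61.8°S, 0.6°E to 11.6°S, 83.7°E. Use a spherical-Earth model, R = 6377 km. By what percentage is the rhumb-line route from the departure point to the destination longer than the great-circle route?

4.0%

Great circle: σ = 1.3358 rad → d_gc = Rσ = 8518.51 km
Rhumb: Δφ = +0.8762, Δλ = +1.4504, Δψ = +1.1777, q = Δφ/Δψ = 0.7439 → d_rh = R√(Δφ²+q²Δλ²) = 8863.50 km
Excess = (8863.50 − 8518.51) / 8518.51 = 344.99 / 8518.51 = 4.0499% ≈ 4.0%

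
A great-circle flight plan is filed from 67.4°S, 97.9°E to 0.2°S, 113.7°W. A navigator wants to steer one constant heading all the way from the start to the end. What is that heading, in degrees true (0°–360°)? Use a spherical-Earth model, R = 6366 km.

58.2°

Meridional parts: M(φ₁)=-1.6103, M(φ₂)=-0.0035 → ΔM = +1.6068;  Δλ = +2.5901 rad
tan C = Δλ / ΔM = +1.6119 → C = 58.19°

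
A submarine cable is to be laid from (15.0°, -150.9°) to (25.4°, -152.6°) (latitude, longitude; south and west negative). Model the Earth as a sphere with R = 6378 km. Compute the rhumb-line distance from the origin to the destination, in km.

1171 km

Δψ = ln[tan(π/4+φ₂/2)/tan(π/4+φ₁/2)] = +0.1937;  Δφ = +0.1815 rad,  Δλ = -0.0297 rad
q = Δφ/Δψ = 0.9369
d = R·√(Δφ² + q²Δλ²) = 6378·0.18363 = 1171 km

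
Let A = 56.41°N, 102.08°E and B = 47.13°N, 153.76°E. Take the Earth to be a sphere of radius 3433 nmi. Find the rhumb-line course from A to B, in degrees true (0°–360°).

Meridional parts: M(φ₁)=+1.1979, M(φ₂)=+0.9350 → ΔM = -0.2630;  Δλ = +0.9020 rad
tan C = Δλ / ΔM = -3.4302 → C = 106.25°

106.3°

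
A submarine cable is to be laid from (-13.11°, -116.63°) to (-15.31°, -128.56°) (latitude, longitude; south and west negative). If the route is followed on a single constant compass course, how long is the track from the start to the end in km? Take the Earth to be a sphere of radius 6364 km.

1308 km

Δψ = ln[tan(π/4+φ₂/2)/tan(π/4+φ₁/2)] = -0.0396;  Δφ = -0.0384 rad,  Δλ = -0.2082 rad
q = Δφ/Δψ = 0.9693
d = R·√(Δφ² + q²Δλ²) = 6364·0.20545 = 1308 km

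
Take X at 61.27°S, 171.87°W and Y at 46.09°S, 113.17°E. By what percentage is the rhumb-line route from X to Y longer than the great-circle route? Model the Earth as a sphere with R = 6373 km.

Great circle: σ = 0.7695 rad → d_gc = Rσ = 4904.1 km
Rhumb: Δφ = +0.2649, Δλ = -1.3083, Δψ = +0.4536, q = Δφ/Δψ = 0.5840 → d_rh = R√(Δφ²+q²Δλ²) = 5154.1 km
Excess = (5154.1 − 4904.1) / 4904.1 = 250.0 / 4904.1 = 5.10% ≈ 5.1%

5.1%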